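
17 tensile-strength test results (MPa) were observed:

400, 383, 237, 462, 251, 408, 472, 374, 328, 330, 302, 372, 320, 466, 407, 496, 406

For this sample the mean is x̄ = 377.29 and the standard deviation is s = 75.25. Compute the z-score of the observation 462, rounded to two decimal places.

z = (462 − 377.29) / 75.25 = 1.13.

1.13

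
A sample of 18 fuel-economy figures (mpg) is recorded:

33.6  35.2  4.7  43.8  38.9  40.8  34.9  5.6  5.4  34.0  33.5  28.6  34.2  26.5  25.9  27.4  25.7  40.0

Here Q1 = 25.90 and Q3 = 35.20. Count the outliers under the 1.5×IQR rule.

3

IQR = 9.30; fences at 25.90 − 13.95 = 11.95 and 35.20 + 13.95 = 49.15.
Outside the cutoffs: 4.7, 5.4, 5.6.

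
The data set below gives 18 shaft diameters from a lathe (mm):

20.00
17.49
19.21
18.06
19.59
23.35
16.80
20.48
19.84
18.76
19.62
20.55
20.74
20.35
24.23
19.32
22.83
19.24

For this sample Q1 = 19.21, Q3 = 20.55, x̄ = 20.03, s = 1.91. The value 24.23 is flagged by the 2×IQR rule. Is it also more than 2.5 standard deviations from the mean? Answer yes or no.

z = (24.23 − 20.03) / 1.91 = 2.20.
|z| = 2.20 ≤ 2.5.

no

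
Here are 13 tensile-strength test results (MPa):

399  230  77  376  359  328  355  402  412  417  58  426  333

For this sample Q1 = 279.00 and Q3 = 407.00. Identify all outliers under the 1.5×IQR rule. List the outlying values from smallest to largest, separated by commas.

IQR = Q3 − Q1 = 407.00 − 279.00 = 128.00.
Lower fence = Q1 − 1.5·IQR = 279.00 − 192.00 = 87.00.
Upper fence = Q3 + 1.5·IQR = 407.00 + 192.00 = 599.00.
58 < 87.00 → outlier.
77 < 87.00 → outlier.
All remaining values lie within [87.00, 599.00].

58, 77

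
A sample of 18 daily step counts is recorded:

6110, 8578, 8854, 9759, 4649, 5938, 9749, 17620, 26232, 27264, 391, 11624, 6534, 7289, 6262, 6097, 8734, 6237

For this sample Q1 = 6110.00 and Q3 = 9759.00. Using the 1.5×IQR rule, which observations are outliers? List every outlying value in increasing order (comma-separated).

IQR = Q3 − Q1 = 9759.00 − 6110.00 = 3649.00.
Lower fence = Q1 − 1.5·IQR = 6110.00 − 5473.50 = 636.50.
Upper fence = Q3 + 1.5·IQR = 9759.00 + 5473.50 = 15232.50.
391 < 636.50 → outlier.
17620 > 15232.50 → outlier.
26232 > 15232.50 → outlier.
27264 > 15232.50 → outlier.
All remaining values lie within [636.50, 15232.50].

391, 17620, 26232, 27264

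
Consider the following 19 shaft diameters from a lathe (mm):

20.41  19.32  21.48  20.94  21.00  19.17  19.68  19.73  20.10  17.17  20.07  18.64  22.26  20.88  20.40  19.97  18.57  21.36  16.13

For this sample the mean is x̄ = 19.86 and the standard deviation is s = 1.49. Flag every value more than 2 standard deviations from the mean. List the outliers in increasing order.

16.13

Cutoffs at x̄ ± 2s: 19.86 ± 2·1.49 = [16.88, 22.84].
16.13: z = -2.50, |z| > 2 → outlier.
Every other value lies within [16.88, 22.84].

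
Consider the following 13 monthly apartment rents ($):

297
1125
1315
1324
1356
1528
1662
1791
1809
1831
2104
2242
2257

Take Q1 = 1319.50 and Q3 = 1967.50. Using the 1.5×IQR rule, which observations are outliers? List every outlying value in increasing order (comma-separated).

IQR = Q3 − Q1 = 1967.50 − 1319.50 = 648.00.
Lower fence = Q1 − 1.5·IQR = 1319.50 − 972.00 = 347.50.
Upper fence = Q3 + 1.5·IQR = 1967.50 + 972.00 = 2939.50.
297 < 347.50 → outlier.
All remaining values lie within [347.50, 2939.50].

297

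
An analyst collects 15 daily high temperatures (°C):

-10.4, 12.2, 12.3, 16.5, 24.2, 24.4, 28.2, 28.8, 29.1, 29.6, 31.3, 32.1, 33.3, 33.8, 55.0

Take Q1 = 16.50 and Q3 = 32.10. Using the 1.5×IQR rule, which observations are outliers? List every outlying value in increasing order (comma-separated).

IQR = Q3 − Q1 = 32.10 − 16.50 = 15.60.
Lower fence = Q1 − 1.5·IQR = 16.50 − 23.40 = -6.90.
Upper fence = Q3 + 1.5·IQR = 32.10 + 23.40 = 55.50.
-10.4 < -6.90 → outlier.
All remaining values lie within [-6.90, 55.50].

-10.4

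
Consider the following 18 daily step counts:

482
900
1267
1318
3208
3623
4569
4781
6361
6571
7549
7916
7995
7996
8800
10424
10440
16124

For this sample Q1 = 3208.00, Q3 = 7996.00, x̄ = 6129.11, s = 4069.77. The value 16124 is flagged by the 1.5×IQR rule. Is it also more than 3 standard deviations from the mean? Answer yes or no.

z = (16124 − 6129.11) / 4069.77 = 2.46.
|z| = 2.46 ≤ 3.

no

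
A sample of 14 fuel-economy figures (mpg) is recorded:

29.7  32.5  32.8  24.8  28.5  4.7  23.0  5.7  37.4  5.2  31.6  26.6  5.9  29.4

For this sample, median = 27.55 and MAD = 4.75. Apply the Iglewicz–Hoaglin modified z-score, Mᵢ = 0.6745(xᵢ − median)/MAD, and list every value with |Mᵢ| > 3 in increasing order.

4.7, 5.2, 5.7, 5.9

|Mᵢ| > 3 ⇔ |xᵢ − 27.55| > 3·4.75/0.6745 = 21.13.
So outliers lie outside [6.42, 48.68].
4.7: M = -3.24 → outlier.
5.2: M = -3.17 → outlier.
5.7: M = -3.10 → outlier.
5.9: M = -3.07 → outlier.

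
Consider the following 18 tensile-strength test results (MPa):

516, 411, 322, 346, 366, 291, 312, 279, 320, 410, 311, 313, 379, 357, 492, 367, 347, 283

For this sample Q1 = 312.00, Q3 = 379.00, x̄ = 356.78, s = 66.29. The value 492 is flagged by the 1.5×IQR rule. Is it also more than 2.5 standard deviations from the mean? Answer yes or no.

z = (492 − 356.78) / 66.29 = 2.04.
|z| = 2.04 ≤ 2.5.

no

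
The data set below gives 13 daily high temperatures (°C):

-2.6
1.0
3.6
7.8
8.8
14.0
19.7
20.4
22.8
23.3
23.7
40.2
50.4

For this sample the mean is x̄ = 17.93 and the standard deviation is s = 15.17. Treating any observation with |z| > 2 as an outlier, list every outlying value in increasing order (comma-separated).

Cutoffs at x̄ ± 2s: 17.93 ± 2·15.17 = [-12.41, 48.27].
50.4: z = 2.14, |z| > 2 → outlier.
Every other value lies within [-12.41, 48.27].

50.4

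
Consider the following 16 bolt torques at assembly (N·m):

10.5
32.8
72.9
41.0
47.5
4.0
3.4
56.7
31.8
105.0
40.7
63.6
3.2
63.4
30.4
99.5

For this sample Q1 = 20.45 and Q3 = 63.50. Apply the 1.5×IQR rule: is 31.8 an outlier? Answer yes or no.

IQR = Q3 − Q1 = 63.50 − 20.45 = 43.05.
Lower fence = Q1 − 1.5·IQR = 20.45 − 64.575 = -44.125.
Upper fence = Q3 + 1.5·IQR = 63.50 + 64.575 = 128.075.
31.8 lies within [-44.125, 128.075].

no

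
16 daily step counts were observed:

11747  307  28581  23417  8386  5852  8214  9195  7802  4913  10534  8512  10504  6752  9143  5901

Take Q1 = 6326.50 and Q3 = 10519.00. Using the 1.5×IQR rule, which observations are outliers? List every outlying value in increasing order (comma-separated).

IQR = Q3 − Q1 = 10519.00 − 6326.50 = 4192.50.
Lower fence = Q1 − 1.5·IQR = 6326.50 − 6288.75 = 37.75.
Upper fence = Q3 + 1.5·IQR = 10519.00 + 6288.75 = 16807.75.
23417 > 16807.75 → outlier.
28581 > 16807.75 → outlier.
All remaining values lie within [37.75, 16807.75].

23417, 28581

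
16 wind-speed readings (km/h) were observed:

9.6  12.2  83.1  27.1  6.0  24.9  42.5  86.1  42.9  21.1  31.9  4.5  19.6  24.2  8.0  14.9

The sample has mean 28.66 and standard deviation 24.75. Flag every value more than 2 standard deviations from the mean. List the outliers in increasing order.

Cutoffs at x̄ ± 2s: 28.66 ± 2·24.75 = [-20.84, 78.16].
83.1: z = 2.20, |z| > 2 → outlier.
86.1: z = 2.32, |z| > 2 → outlier.
Every other value lies within [-20.84, 78.16].

83.1, 86.1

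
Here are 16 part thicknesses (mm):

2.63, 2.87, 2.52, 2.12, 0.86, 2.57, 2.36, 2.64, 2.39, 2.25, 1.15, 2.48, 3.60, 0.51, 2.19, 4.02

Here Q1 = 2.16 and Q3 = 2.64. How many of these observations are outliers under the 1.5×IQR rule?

IQR = 0.48; fences at 2.16 − 0.72 = 1.44 and 2.64 + 0.72 = 3.36.
Outside the cutoffs: 0.51, 0.86, 1.15, 3.60, 4.02.

5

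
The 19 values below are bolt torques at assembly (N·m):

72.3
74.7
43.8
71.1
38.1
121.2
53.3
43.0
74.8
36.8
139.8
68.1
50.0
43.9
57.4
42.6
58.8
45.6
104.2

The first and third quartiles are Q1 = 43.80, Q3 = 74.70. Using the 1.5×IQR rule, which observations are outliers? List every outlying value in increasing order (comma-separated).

121.2, 139.8

IQR = Q3 − Q1 = 74.70 − 43.80 = 30.90.
Lower fence = Q1 − 1.5·IQR = 43.80 − 46.35 = -2.55.
Upper fence = Q3 + 1.5·IQR = 74.70 + 46.35 = 121.05.
121.2 > 121.05 → outlier.
139.8 > 121.05 → outlier.
All remaining values lie within [-2.55, 121.05].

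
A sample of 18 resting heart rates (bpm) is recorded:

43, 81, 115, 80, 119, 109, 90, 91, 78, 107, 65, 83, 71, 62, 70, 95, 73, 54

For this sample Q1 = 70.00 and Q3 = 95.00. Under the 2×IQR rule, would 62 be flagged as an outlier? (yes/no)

no

IQR = Q3 − Q1 = 95.00 − 70.00 = 25.00.
Lower fence = Q1 − 2·IQR = 70.00 − 50.00 = 20.00.
Upper fence = Q3 + 2·IQR = 95.00 + 50.00 = 145.00.
62 lies within [20.00, 145.00].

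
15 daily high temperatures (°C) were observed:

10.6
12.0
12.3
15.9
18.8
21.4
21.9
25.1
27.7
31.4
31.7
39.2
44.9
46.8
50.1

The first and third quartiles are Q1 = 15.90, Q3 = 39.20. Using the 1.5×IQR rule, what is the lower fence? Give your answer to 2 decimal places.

-19.05

IQR = Q3 − Q1 = 39.20 − 15.90 = 23.30.
Lower fence = Q1 − 1.5·IQR = 15.90 − 34.95 = -19.05.
Upper fence = Q3 + 1.5·IQR = 39.20 + 34.95 = 74.15.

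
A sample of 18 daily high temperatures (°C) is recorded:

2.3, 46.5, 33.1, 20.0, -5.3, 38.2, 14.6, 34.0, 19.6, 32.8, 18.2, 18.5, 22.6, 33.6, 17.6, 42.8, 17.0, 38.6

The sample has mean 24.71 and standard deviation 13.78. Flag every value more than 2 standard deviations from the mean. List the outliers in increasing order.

-5.3

Cutoffs at x̄ ± 2s: 24.71 ± 2·13.78 = [-2.85, 52.27].
-5.3: z = -2.18, |z| > 2 → outlier.
Every other value lies within [-2.85, 52.27].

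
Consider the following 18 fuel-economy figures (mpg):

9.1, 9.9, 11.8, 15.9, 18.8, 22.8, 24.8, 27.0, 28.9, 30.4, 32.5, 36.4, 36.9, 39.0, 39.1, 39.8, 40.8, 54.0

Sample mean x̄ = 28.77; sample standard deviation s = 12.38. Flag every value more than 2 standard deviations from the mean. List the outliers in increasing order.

Cutoffs at x̄ ± 2s: 28.77 ± 2·12.38 = [4.01, 53.53].
54.0: z = 2.04, |z| > 2 → outlier.
Every other value lies within [4.01, 53.53].

54.0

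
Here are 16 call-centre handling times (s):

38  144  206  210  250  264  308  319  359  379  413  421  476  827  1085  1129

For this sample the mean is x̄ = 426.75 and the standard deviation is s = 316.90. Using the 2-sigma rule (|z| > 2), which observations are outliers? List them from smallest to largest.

1085, 1129

Cutoffs at x̄ ± 2s: 426.75 ± 2·316.90 = [-207.05, 1060.55].
1085: z = 2.08, |z| > 2 → outlier.
1129: z = 2.22, |z| > 2 → outlier.
Every other value lies within [-207.05, 1060.55].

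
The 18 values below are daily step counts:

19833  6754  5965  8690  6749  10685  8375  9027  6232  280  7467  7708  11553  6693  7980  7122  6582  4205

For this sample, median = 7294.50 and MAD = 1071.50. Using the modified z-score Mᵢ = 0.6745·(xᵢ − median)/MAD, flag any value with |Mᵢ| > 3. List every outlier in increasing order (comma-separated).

|Mᵢ| > 3 ⇔ |xᵢ − 7294.50| > 3·1071.50/0.6745 = 4765.75.
So outliers lie outside [2528.75, 12060.25].
280: M = -4.42 → outlier.
19833: M = 7.89 → outlier.

280, 19833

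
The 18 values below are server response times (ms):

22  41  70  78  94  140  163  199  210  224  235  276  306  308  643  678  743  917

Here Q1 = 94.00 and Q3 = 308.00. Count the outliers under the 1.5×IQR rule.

4

IQR = 214.00; fences at 94.00 − 321.00 = -227.00 and 308.00 + 321.00 = 629.00.
Outside the cutoffs: 643, 678, 743, 917.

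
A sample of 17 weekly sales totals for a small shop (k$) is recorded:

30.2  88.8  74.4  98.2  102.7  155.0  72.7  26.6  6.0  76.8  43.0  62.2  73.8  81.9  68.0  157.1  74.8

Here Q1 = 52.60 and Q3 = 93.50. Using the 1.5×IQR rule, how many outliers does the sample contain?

IQR = 40.90; fences at 52.60 − 61.35 = -8.75 and 93.50 + 61.35 = 154.85.
Outside the cutoffs: 155.0, 157.1.

2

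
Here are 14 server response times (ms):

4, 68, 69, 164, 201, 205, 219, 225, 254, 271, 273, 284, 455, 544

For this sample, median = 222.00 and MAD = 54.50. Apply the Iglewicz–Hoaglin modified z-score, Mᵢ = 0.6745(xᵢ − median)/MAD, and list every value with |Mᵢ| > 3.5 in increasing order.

|Mᵢ| > 3.5 ⇔ |xᵢ − 222.00| > 3.5·54.50/0.6745 = 282.80.
So outliers lie outside [-60.80, 504.80].
544: M = 3.99 → outlier.

544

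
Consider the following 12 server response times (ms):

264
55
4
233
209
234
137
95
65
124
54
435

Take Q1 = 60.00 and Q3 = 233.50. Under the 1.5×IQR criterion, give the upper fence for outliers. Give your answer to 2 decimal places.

IQR = Q3 − Q1 = 233.50 − 60.00 = 173.50.
Lower fence = Q1 − 1.5·IQR = 60.00 − 260.25 = -200.25.
Upper fence = Q3 + 1.5·IQR = 233.50 + 260.25 = 493.75.

493.75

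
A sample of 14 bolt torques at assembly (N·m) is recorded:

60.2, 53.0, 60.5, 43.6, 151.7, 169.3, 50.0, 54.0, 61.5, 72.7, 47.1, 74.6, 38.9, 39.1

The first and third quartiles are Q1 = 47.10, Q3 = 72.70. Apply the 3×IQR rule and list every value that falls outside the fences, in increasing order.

151.7, 169.3

IQR = Q3 − Q1 = 72.70 − 47.10 = 25.60.
Lower fence = Q1 − 3·IQR = 47.10 − 76.80 = -29.70.
Upper fence = Q3 + 3·IQR = 72.70 + 76.80 = 149.50.
151.7 > 149.50 → outlier.
169.3 > 149.50 → outlier.
All remaining values lie within [-29.70, 149.50].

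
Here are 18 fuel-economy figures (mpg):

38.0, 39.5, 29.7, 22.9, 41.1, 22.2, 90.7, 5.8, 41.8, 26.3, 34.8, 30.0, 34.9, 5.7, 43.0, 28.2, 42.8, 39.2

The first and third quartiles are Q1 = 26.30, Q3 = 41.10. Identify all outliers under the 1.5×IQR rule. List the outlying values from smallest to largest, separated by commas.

IQR = Q3 − Q1 = 41.10 − 26.30 = 14.80.
Lower fence = Q1 − 1.5·IQR = 26.30 − 22.20 = 4.10.
Upper fence = Q3 + 1.5·IQR = 41.10 + 22.20 = 63.30.
90.7 > 63.30 → outlier.
All remaining values lie within [4.10, 63.30].

90.7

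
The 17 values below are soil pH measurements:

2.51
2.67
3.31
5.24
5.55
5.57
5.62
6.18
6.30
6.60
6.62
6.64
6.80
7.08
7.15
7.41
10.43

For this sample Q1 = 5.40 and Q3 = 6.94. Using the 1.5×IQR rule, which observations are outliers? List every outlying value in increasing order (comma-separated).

2.51, 2.67, 10.43

IQR = Q3 − Q1 = 6.94 − 5.40 = 1.54.
Lower fence = Q1 − 1.5·IQR = 5.40 − 2.31 = 3.09.
Upper fence = Q3 + 1.5·IQR = 6.94 + 2.31 = 9.25.
2.51 < 3.09 → outlier.
2.67 < 3.09 → outlier.
10.43 > 9.25 → outlier.
All remaining values lie within [3.09, 9.25].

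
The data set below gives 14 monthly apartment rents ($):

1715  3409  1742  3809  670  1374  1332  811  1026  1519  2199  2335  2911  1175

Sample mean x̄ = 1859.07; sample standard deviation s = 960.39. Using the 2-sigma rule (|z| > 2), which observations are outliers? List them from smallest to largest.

3809

Cutoffs at x̄ ± 2s: 1859.07 ± 2·960.39 = [-61.71, 3779.85].
3809: z = 2.03, |z| > 2 → outlier.
Every other value lies within [-61.71, 3779.85].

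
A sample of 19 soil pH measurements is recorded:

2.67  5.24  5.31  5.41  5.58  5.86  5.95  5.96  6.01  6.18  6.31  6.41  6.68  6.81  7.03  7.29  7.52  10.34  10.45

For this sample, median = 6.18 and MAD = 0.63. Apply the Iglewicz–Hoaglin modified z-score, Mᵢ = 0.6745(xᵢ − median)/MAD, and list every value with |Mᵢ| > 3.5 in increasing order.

2.67, 10.34, 10.45

|Mᵢ| > 3.5 ⇔ |xᵢ − 6.18| > 3.5·0.63/0.6745 = 3.27.
So outliers lie outside [2.91, 9.45].
2.67: M = -3.76 → outlier.
10.34: M = 4.45 → outlier.
10.45: M = 4.57 → outlier.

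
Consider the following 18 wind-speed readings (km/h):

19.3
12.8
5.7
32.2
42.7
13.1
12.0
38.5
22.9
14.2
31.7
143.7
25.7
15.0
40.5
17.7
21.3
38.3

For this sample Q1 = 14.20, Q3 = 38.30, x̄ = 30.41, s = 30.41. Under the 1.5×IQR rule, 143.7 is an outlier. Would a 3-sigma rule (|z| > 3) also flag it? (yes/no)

z = (143.7 − 30.41) / 30.41 = 3.73.
|z| = 3.73 > 3.

yes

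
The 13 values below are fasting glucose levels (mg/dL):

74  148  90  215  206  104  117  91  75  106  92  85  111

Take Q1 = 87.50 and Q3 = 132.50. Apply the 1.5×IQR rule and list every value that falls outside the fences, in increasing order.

IQR = Q3 − Q1 = 132.50 − 87.50 = 45.00.
Lower fence = Q1 − 1.5·IQR = 87.50 − 67.50 = 20.00.
Upper fence = Q3 + 1.5·IQR = 132.50 + 67.50 = 200.00.
206 > 200.00 → outlier.
215 > 200.00 → outlier.
All remaining values lie within [20.00, 200.00].

206, 215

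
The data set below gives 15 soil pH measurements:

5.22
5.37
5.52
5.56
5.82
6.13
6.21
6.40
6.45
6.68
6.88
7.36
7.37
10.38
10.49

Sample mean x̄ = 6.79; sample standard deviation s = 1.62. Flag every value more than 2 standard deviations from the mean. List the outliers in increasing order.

10.38, 10.49

Cutoffs at x̄ ± 2s: 6.79 ± 2·1.62 = [3.55, 10.03].
10.38: z = 2.22, |z| > 2 → outlier.
10.49: z = 2.28, |z| > 2 → outlier.
Every other value lies within [3.55, 10.03].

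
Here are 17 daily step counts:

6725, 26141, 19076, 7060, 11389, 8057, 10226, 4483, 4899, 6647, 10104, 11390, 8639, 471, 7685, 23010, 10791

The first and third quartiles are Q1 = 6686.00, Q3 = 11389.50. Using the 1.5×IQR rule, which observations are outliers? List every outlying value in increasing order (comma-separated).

19076, 23010, 26141

IQR = Q3 − Q1 = 11389.50 − 6686.00 = 4703.50.
Lower fence = Q1 − 1.5·IQR = 6686.00 − 7055.25 = -369.25.
Upper fence = Q3 + 1.5·IQR = 11389.50 + 7055.25 = 18444.75.
19076 > 18444.75 → outlier.
23010 > 18444.75 → outlier.
26141 > 18444.75 → outlier.
All remaining values lie within [-369.25, 18444.75].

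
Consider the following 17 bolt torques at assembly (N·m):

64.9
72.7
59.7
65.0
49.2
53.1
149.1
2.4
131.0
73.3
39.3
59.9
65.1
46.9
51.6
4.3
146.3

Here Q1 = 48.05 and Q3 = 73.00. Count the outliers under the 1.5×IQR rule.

IQR = 24.95; fences at 48.05 − 37.425 = 10.625 and 73.00 + 37.425 = 110.425.
Outside the cutoffs: 2.4, 4.3, 131.0, 146.3, 149.1.

5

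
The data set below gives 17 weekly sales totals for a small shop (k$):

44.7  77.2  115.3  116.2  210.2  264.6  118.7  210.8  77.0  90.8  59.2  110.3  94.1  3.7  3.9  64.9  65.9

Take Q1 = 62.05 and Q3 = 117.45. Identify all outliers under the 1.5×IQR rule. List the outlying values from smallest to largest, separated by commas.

IQR = Q3 − Q1 = 117.45 − 62.05 = 55.40.
Lower fence = Q1 − 1.5·IQR = 62.05 − 83.10 = -21.05.
Upper fence = Q3 + 1.5·IQR = 117.45 + 83.10 = 200.55.
210.2 > 200.55 → outlier.
210.8 > 200.55 → outlier.
264.6 > 200.55 → outlier.
All remaining values lie within [-21.05, 200.55].

210.2, 210.8, 264.6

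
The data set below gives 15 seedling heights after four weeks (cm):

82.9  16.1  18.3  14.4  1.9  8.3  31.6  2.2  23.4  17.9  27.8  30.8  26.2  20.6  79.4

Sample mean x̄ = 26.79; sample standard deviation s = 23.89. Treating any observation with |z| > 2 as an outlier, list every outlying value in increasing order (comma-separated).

Cutoffs at x̄ ± 2s: 26.79 ± 2·23.89 = [-20.99, 74.57].
79.4: z = 2.20, |z| > 2 → outlier.
82.9: z = 2.35, |z| > 2 → outlier.
Every other value lies within [-20.99, 74.57].

79.4, 82.9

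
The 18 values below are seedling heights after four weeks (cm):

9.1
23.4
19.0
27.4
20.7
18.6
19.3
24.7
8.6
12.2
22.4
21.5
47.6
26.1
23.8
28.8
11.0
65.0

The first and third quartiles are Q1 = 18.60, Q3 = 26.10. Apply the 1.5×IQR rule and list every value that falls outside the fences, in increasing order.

IQR = Q3 − Q1 = 26.10 − 18.60 = 7.50.
Lower fence = Q1 − 1.5·IQR = 18.60 − 11.25 = 7.35.
Upper fence = Q3 + 1.5·IQR = 26.10 + 11.25 = 37.35.
47.6 > 37.35 → outlier.
65.0 > 37.35 → outlier.
All remaining values lie within [7.35, 37.35].

47.6, 65.0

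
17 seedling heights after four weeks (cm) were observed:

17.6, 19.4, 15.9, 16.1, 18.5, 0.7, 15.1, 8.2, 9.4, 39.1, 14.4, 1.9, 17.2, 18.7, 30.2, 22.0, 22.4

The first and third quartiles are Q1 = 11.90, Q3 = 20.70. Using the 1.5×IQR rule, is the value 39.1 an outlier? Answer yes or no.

yes

IQR = Q3 − Q1 = 20.70 − 11.90 = 8.80.
Lower fence = Q1 − 1.5·IQR = 11.90 − 13.20 = -1.30.
Upper fence = Q3 + 1.5·IQR = 20.70 + 13.20 = 33.90.
39.1 lies above the upper fence.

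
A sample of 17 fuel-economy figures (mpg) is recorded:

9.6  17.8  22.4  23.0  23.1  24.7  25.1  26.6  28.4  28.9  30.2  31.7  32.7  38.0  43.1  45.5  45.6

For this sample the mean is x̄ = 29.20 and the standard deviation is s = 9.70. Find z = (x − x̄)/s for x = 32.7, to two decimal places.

z = (32.7 − 29.20) / 9.70 = 0.36.

0.36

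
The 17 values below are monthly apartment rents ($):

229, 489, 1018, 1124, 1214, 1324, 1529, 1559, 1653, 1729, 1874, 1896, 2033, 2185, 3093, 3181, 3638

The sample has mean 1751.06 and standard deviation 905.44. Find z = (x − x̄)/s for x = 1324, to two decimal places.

-0.47

z = (1324 − 1751.06) / 905.44 = -0.47.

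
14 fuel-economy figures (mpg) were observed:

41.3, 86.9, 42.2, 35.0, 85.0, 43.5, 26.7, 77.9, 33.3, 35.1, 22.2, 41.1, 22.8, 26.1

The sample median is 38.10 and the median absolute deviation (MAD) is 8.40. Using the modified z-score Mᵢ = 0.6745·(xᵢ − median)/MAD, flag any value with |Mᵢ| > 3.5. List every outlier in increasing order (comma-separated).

|Mᵢ| > 3.5 ⇔ |xᵢ − 38.10| > 3.5·8.40/0.6745 = 43.59.
So outliers lie outside [-5.49, 81.69].
85.0: M = 3.77 → outlier.
86.9: M = 3.92 → outlier.

85.0, 86.9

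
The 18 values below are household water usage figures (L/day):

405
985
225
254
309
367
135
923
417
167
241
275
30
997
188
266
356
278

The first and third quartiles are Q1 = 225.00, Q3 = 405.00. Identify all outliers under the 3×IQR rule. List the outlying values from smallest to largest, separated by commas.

IQR = Q3 − Q1 = 405.00 − 225.00 = 180.00.
Lower fence = Q1 − 3·IQR = 225.00 − 540.00 = -315.00.
Upper fence = Q3 + 3·IQR = 405.00 + 540.00 = 945.00.
985 > 945.00 → outlier.
997 > 945.00 → outlier.
All remaining values lie within [-315.00, 945.00].

985, 997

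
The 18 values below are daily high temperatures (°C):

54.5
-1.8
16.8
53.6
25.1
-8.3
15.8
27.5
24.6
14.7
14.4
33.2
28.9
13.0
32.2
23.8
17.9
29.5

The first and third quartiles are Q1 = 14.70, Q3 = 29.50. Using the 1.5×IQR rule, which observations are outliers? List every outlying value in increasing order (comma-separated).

-8.3, 53.6, 54.5

IQR = Q3 − Q1 = 29.50 − 14.70 = 14.80.
Lower fence = Q1 − 1.5·IQR = 14.70 − 22.20 = -7.50.
Upper fence = Q3 + 1.5·IQR = 29.50 + 22.20 = 51.70.
-8.3 < -7.50 → outlier.
53.6 > 51.70 → outlier.
54.5 > 51.70 → outlier.
All remaining values lie within [-7.50, 51.70].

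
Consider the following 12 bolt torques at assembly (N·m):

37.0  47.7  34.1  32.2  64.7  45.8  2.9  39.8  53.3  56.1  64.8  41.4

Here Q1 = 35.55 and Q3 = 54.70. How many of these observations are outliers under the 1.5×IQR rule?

1

IQR = 19.15; fences at 35.55 − 28.725 = 6.825 and 54.70 + 28.725 = 83.425.
Outside the cutoffs: 2.9.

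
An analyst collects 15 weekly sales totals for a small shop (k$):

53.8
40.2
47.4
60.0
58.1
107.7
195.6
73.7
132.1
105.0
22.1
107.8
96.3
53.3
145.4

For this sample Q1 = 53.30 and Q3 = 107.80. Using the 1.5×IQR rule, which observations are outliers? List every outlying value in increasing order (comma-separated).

195.6

IQR = Q3 − Q1 = 107.80 − 53.30 = 54.50.
Lower fence = Q1 − 1.5·IQR = 53.30 − 81.75 = -28.45.
Upper fence = Q3 + 1.5·IQR = 107.80 + 81.75 = 189.55.
195.6 > 189.55 → outlier.
All remaining values lie within [-28.45, 189.55].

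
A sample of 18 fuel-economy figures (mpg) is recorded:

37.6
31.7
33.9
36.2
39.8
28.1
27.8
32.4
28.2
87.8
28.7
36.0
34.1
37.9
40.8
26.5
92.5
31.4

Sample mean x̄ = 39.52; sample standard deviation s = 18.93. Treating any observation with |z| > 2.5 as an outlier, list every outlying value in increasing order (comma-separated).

87.8, 92.5

Cutoffs at x̄ ± 2.5s: 39.52 ± 2.5·18.93 = [-7.805, 86.845].
87.8: z = 2.55, |z| > 2.5 → outlier.
92.5: z = 2.80, |z| > 2.5 → outlier.
Every other value lies within [-7.805, 86.845].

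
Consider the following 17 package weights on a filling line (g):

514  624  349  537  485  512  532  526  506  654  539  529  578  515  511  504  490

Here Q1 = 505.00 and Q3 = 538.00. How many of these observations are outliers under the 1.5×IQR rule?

IQR = 33.00; fences at 505.00 − 49.50 = 455.50 and 538.00 + 49.50 = 587.50.
Outside the cutoffs: 349, 624, 654.

3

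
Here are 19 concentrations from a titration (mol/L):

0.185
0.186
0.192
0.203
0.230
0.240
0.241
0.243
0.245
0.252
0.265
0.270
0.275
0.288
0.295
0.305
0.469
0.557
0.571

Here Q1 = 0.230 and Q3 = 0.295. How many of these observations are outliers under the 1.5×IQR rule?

3

IQR = 0.065; fences at 0.230 − 0.0975 = 0.1325 and 0.295 + 0.0975 = 0.3925.
Outside the cutoffs: 0.469, 0.557, 0.571.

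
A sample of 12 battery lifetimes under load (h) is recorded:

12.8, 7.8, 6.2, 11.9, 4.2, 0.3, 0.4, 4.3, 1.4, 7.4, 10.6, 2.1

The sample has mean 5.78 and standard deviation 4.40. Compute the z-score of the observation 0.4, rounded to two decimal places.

-1.22

z = (0.4 − 5.78) / 4.40 = -1.22.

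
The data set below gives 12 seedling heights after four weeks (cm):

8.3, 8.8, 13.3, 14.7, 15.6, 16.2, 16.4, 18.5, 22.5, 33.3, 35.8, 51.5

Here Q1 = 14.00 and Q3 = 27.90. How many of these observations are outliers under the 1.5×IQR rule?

IQR = 13.90; fences at 14.00 − 20.85 = -6.85 and 27.90 + 20.85 = 48.75.
Outside the cutoffs: 51.5.

1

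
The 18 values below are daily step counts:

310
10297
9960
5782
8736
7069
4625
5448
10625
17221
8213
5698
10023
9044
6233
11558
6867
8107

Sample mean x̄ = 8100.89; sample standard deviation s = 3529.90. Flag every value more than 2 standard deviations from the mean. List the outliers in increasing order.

310, 17221

Cutoffs at x̄ ± 2s: 8100.89 ± 2·3529.90 = [1041.09, 15160.69].
310: z = -2.21, |z| > 2 → outlier.
17221: z = 2.58, |z| > 2 → outlier.
Every other value lies within [1041.09, 15160.69].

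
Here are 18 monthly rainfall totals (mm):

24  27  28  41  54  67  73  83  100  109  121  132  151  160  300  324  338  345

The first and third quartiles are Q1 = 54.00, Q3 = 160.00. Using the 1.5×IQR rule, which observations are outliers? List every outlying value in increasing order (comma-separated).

IQR = Q3 − Q1 = 160.00 − 54.00 = 106.00.
Lower fence = Q1 − 1.5·IQR = 54.00 − 159.00 = -105.00.
Upper fence = Q3 + 1.5·IQR = 160.00 + 159.00 = 319.00.
324 > 319.00 → outlier.
338 > 319.00 → outlier.
345 > 319.00 → outlier.
All remaining values lie within [-105.00, 319.00].

324, 338, 345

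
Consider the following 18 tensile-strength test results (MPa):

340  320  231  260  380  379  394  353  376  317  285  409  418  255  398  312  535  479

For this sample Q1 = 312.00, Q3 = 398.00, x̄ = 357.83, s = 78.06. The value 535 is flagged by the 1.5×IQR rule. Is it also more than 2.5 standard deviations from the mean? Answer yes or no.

no

z = (535 − 357.83) / 78.06 = 2.27.
|z| = 2.27 ≤ 2.5.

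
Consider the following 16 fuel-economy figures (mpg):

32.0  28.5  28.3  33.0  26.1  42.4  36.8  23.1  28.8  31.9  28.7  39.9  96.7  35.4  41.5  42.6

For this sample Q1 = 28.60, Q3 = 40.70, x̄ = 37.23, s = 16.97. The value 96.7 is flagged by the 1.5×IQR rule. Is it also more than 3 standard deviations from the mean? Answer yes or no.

z = (96.7 − 37.23) / 16.97 = 3.50.
|z| = 3.50 > 3.

yes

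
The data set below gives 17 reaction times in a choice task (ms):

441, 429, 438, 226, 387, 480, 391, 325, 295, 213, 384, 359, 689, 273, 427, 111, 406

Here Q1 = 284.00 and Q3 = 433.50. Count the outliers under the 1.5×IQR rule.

1

IQR = 149.50; fences at 284.00 − 224.25 = 59.75 and 433.50 + 224.25 = 657.75.
Outside the cutoffs: 689.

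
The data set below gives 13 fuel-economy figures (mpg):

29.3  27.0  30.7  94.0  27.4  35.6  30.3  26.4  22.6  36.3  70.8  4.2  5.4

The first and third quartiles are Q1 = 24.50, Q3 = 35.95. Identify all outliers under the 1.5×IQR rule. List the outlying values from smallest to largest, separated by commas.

IQR = Q3 − Q1 = 35.95 − 24.50 = 11.45.
Lower fence = Q1 − 1.5·IQR = 24.50 − 17.175 = 7.325.
Upper fence = Q3 + 1.5·IQR = 35.95 + 17.175 = 53.125.
4.2 < 7.325 → outlier.
5.4 < 7.325 → outlier.
70.8 > 53.125 → outlier.
94.0 > 53.125 → outlier.
All remaining values lie within [7.325, 53.125].

4.2, 5.4, 70.8, 94.0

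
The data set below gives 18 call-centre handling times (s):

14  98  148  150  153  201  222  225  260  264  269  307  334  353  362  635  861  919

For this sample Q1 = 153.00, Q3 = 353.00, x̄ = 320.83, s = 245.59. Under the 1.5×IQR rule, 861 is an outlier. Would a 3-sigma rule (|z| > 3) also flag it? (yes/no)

z = (861 − 320.83) / 245.59 = 2.20.
|z| = 2.20 ≤ 3.

no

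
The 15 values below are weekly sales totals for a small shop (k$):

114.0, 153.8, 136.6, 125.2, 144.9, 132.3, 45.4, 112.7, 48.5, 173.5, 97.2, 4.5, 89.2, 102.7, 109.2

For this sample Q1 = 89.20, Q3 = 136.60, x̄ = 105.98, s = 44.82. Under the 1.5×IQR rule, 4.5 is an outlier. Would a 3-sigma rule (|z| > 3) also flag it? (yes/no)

no

z = (4.5 − 105.98) / 44.82 = -2.26.
|z| = 2.26 ≤ 3.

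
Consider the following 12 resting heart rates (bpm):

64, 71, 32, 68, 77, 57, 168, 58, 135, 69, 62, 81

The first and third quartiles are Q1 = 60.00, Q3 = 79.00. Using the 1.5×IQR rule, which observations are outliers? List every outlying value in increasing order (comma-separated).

IQR = Q3 − Q1 = 79.00 − 60.00 = 19.00.
Lower fence = Q1 − 1.5·IQR = 60.00 − 28.50 = 31.50.
Upper fence = Q3 + 1.5·IQR = 79.00 + 28.50 = 107.50.
135 > 107.50 → outlier.
168 > 107.50 → outlier.
All remaining values lie within [31.50, 107.50].

135, 168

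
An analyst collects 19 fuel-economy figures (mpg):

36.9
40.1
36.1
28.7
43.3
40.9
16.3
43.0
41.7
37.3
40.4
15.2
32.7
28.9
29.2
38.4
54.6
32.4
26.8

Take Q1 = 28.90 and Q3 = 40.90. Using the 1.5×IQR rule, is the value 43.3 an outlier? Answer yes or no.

IQR = Q3 − Q1 = 40.90 − 28.90 = 12.00.
Lower fence = Q1 − 1.5·IQR = 28.90 − 18.00 = 10.90.
Upper fence = Q3 + 1.5·IQR = 40.90 + 18.00 = 58.90.
43.3 lies within [10.90, 58.90].

no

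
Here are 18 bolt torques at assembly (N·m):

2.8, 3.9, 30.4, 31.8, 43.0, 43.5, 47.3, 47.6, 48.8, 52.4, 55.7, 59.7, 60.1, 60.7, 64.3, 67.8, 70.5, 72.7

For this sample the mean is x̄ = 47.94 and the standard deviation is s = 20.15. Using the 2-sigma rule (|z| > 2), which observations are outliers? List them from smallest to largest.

Cutoffs at x̄ ± 2s: 47.94 ± 2·20.15 = [7.64, 88.24].
2.8: z = -2.24, |z| > 2 → outlier.
3.9: z = -2.19, |z| > 2 → outlier.
Every other value lies within [7.64, 88.24].

2.8, 3.9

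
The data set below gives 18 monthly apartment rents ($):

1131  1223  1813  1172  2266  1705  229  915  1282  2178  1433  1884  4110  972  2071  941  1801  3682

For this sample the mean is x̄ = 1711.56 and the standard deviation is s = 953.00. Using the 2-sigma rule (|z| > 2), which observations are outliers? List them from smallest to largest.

3682, 4110

Cutoffs at x̄ ± 2s: 1711.56 ± 2·953.00 = [-194.44, 3617.56].
3682: z = 2.07, |z| > 2 → outlier.
4110: z = 2.52, |z| > 2 → outlier.
Every other value lies within [-194.44, 3617.56].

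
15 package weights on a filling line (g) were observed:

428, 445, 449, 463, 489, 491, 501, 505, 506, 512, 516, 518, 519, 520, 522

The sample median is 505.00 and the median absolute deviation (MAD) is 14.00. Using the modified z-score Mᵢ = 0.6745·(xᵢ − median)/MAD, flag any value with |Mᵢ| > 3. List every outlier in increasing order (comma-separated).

|Mᵢ| > 3 ⇔ |xᵢ − 505.00| > 3·14.00/0.6745 = 62.27.
So outliers lie outside [442.73, 567.27].
428: M = -3.71 → outlier.

428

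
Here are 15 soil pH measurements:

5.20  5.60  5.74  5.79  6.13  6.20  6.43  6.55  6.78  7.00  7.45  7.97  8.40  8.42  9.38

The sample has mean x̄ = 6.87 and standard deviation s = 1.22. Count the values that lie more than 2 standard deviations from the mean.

Cutoffs: x̄ ± 2s = [4.43, 9.31].
Outside the cutoffs: 9.38.

1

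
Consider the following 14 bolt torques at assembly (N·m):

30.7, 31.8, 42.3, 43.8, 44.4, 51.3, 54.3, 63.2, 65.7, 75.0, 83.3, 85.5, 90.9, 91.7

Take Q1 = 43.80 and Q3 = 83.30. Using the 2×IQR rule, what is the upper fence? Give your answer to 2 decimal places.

IQR = Q3 − Q1 = 83.30 − 43.80 = 39.50.
Lower fence = Q1 − 2·IQR = 43.80 − 79.00 = -35.20.
Upper fence = Q3 + 2·IQR = 83.30 + 79.00 = 162.30.

162.30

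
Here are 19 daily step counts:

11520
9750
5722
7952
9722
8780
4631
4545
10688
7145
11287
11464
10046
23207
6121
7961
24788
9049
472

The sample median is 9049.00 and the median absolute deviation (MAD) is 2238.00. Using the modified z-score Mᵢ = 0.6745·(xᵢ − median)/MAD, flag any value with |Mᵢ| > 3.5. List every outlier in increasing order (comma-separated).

23207, 24788

|Mᵢ| > 3.5 ⇔ |xᵢ − 9049.00| > 3.5·2238.00/0.6745 = 11613.05.
So outliers lie outside [-2564.05, 20662.05].
23207: M = 4.27 → outlier.
24788: M = 4.74 → outlier.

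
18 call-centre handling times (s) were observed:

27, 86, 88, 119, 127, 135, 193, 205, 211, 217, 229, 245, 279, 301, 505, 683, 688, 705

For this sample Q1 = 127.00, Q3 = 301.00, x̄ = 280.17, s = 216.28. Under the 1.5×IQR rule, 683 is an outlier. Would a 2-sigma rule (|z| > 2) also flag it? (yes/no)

z = (683 − 280.17) / 216.28 = 1.86.
|z| = 1.86 ≤ 2.

no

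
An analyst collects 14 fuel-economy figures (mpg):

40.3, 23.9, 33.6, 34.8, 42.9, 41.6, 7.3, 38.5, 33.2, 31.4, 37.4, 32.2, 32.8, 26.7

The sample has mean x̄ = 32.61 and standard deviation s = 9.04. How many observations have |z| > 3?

0

Cutoffs: x̄ ± 3s = [5.49, 59.73].
Every value lies within the cutoffs.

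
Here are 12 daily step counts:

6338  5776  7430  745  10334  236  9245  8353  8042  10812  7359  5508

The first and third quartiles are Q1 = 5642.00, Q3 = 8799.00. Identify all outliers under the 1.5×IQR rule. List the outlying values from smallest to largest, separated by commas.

IQR = Q3 − Q1 = 8799.00 − 5642.00 = 3157.00.
Lower fence = Q1 − 1.5·IQR = 5642.00 − 4735.50 = 906.50.
Upper fence = Q3 + 1.5·IQR = 8799.00 + 4735.50 = 13534.50.
236 < 906.50 → outlier.
745 < 906.50 → outlier.
All remaining values lie within [906.50, 13534.50].

236, 745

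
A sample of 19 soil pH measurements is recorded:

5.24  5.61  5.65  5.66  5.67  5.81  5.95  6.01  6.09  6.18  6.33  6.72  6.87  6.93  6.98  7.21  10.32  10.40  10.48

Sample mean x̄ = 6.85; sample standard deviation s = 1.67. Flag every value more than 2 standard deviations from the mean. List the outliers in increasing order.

10.32, 10.40, 10.48

Cutoffs at x̄ ± 2s: 6.85 ± 2·1.67 = [3.51, 10.19].
10.32: z = 2.08, |z| > 2 → outlier.
10.40: z = 2.13, |z| > 2 → outlier.
10.48: z = 2.17, |z| > 2 → outlier.
Every other value lies within [3.51, 10.19].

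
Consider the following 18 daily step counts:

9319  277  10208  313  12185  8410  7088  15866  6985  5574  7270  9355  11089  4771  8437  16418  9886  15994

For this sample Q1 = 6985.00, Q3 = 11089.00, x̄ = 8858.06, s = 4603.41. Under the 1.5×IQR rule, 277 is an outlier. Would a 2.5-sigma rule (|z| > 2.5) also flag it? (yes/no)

no

z = (277 − 8858.06) / 4603.41 = -1.86.
|z| = 1.86 ≤ 2.5.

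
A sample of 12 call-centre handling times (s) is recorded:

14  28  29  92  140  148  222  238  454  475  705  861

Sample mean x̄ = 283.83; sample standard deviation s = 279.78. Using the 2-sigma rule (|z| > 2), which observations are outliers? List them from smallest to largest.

Cutoffs at x̄ ± 2s: 283.83 ± 2·279.78 = [-275.73, 843.39].
861: z = 2.06, |z| > 2 → outlier.
Every other value lies within [-275.73, 843.39].

861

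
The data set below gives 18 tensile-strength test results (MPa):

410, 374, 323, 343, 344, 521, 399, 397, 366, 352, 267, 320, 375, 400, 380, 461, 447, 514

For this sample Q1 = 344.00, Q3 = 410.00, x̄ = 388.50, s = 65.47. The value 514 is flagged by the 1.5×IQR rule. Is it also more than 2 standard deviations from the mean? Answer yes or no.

no

z = (514 − 388.50) / 65.47 = 1.92.
|z| = 1.92 ≤ 2.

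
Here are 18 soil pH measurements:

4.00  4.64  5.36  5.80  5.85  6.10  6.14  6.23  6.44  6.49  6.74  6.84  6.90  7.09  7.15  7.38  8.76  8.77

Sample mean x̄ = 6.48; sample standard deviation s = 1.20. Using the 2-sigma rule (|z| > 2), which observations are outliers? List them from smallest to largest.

Cutoffs at x̄ ± 2s: 6.48 ± 2·1.20 = [4.08, 8.88].
4.00: z = -2.07, |z| > 2 → outlier.
Every other value lies within [4.08, 8.88].

4.00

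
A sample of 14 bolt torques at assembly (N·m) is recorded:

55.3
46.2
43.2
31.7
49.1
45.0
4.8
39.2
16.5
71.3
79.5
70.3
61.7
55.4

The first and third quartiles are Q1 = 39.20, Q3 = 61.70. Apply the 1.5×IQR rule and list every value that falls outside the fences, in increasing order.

IQR = Q3 − Q1 = 61.70 − 39.20 = 22.50.
Lower fence = Q1 − 1.5·IQR = 39.20 − 33.75 = 5.45.
Upper fence = Q3 + 1.5·IQR = 61.70 + 33.75 = 95.45.
4.8 < 5.45 → outlier.
All remaining values lie within [5.45, 95.45].

4.8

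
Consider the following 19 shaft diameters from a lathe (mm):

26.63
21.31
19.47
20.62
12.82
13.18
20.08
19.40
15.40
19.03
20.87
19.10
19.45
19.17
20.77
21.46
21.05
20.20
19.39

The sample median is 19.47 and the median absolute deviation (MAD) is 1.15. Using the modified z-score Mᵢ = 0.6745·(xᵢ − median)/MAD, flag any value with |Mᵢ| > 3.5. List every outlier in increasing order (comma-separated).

12.82, 13.18, 26.63

|Mᵢ| > 3.5 ⇔ |xᵢ − 19.47| > 3.5·1.15/0.6745 = 5.97.
So outliers lie outside [13.50, 25.44].
12.82: M = -3.90 → outlier.
13.18: M = -3.69 → outlier.
26.63: M = 4.20 → outlier.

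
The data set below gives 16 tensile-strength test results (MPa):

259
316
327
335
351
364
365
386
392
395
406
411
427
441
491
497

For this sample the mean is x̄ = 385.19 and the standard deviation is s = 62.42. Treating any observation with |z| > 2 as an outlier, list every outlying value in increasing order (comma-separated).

Cutoffs at x̄ ± 2s: 385.19 ± 2·62.42 = [260.35, 510.03].
259: z = -2.02, |z| > 2 → outlier.
Every other value lies within [260.35, 510.03].

259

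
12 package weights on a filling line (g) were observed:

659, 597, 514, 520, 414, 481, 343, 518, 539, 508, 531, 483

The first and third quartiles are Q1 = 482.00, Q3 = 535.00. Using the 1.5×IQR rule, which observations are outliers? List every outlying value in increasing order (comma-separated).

343, 659

IQR = Q3 − Q1 = 535.00 − 482.00 = 53.00.
Lower fence = Q1 − 1.5·IQR = 482.00 − 79.50 = 402.50.
Upper fence = Q3 + 1.5·IQR = 535.00 + 79.50 = 614.50.
343 < 402.50 → outlier.
659 > 614.50 → outlier.
All remaining values lie within [402.50, 614.50].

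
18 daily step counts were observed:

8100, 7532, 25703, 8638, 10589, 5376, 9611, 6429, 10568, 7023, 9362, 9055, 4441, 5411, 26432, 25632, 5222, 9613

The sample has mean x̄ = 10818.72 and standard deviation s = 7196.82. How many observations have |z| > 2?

Cutoffs: x̄ ± 2s = [-3574.92, 25212.36].
Outside the cutoffs: 25632, 25703, 26432.

3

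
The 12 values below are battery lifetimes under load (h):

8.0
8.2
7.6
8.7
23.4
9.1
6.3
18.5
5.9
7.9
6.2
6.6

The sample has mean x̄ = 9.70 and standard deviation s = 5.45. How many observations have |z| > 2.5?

1

Cutoffs: x̄ ± 2.5s = [-3.925, 23.325].
Outside the cutoffs: 23.4.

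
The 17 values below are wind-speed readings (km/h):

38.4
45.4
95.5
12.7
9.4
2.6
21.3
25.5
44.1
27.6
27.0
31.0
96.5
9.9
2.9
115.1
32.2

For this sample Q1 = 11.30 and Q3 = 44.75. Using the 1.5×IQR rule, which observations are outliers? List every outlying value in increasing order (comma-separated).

95.5, 96.5, 115.1

IQR = Q3 − Q1 = 44.75 − 11.30 = 33.45.
Lower fence = Q1 − 1.5·IQR = 11.30 − 50.175 = -38.875.
Upper fence = Q3 + 1.5·IQR = 44.75 + 50.175 = 94.925.
95.5 > 94.925 → outlier.
96.5 > 94.925 → outlier.
115.1 > 94.925 → outlier.
All remaining values lie within [-38.875, 94.925].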